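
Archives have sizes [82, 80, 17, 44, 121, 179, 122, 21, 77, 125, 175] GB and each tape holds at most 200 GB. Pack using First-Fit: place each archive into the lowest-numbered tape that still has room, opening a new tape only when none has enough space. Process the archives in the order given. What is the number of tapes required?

82 GB → tape 1 (remaining 118 GB)
80 GB → tape 1 (remaining 38 GB)
17 GB → tape 1 (remaining 21 GB)
44 GB → tape 2 (remaining 156 GB)
121 GB → tape 2 (remaining 35 GB)
179 GB → tape 3 (remaining 21 GB)
122 GB → tape 4 (remaining 78 GB)
21 GB → tape 1 (remaining 0 GB)
77 GB → tape 4 (remaining 1 GB)
125 GB → tape 5 (remaining 75 GB)
175 GB → tape 6 (remaining 25 GB)

6 tapes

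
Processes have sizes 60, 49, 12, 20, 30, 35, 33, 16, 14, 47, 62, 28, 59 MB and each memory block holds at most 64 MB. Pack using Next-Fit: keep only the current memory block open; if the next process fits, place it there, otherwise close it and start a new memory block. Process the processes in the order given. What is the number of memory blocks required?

memory block 1: place 60 MB, 4 MB left
memory block 2: place 49 MB, 15 MB left
memory block 2: place 12 MB, 3 MB left
memory block 3: place 20 MB, 44 MB left
memory block 3: place 30 MB, 14 MB left
memory block 4: place 35 MB, 29 MB left
memory block 5: place 33 MB, 31 MB left
memory block 5: place 16 MB, 15 MB left
memory block 5: place 14 MB, 1 MB left
memory block 6: place 47 MB, 17 MB left
memory block 7: place 62 MB, 2 MB left
memory block 8: place 28 MB, 36 MB left
memory block 9: place 59 MB, 5 MB left
Final memory blocks: [60] [49,12] [20,30] [35] [33,16,14] [47] [62] [28] [59].

9 memory blocks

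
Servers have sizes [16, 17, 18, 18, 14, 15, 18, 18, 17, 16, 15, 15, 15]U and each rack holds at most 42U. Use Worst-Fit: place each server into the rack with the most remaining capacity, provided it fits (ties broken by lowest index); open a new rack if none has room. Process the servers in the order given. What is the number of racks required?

7 racks

16U → rack 1 (remaining 26U)
17U → rack 1 (remaining 9U)
18U → rack 2 (remaining 24U)
18U → rack 2 (remaining 6U)
14U → rack 3 (remaining 28U)
15U → rack 3 (remaining 13U)
18U → rack 4 (remaining 24U)
18U → rack 4 (remaining 6U)
17U → rack 5 (remaining 25U)
16U → rack 5 (remaining 9U)
15U → rack 6 (remaining 27U)
15U → rack 6 (remaining 12U)
15U → rack 7 (remaining 27U)
Final racks: [16,17] [18,18] [14,15] [18,18] [17,16] [15,15] [15].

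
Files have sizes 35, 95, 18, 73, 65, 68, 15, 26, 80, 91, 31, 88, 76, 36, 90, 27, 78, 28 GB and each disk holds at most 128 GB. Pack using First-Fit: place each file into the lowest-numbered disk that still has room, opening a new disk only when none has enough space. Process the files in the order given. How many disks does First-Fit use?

Put 35 GB in disk 1; 93 GB remain.
Put 95 GB in disk 2; 33 GB remain.
Put 18 GB in disk 1; 75 GB remain.
Put 73 GB in disk 1; 2 GB remain.
Put 65 GB in disk 3; 63 GB remain.
Put 68 GB in disk 4; 60 GB remain.
Put 15 GB in disk 2; 18 GB remain.
Put 26 GB in disk 3; 37 GB remain.
Put 80 GB in disk 5; 48 GB remain.
Put 91 GB in disk 6; 37 GB remain.
Put 31 GB in disk 3; 6 GB remain.
Put 88 GB in disk 7; 40 GB remain.
Put 76 GB in disk 8; 52 GB remain.
Put 36 GB in disk 4; 24 GB remain.
Put 90 GB in disk 9; 38 GB remain.
Put 27 GB in disk 5; 21 GB remain.
Put 78 GB in disk 10; 50 GB remain.
Put 28 GB in disk 6; 9 GB remain.
Final disks: [35,18,73] [95,15] [65,26,31] [68,36] [80,27] [91,28] [88] [76] [90] [78].

10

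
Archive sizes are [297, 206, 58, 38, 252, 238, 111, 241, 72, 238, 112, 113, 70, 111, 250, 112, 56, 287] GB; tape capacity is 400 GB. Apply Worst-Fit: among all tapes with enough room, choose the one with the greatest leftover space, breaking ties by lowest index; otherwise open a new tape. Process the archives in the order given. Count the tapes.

297 GB → tape 1 (remaining 103 GB)
206 GB → tape 2 (remaining 194 GB)
58 GB → tape 2 (remaining 136 GB)
38 GB → tape 2 (remaining 98 GB)
252 GB → tape 3 (remaining 148 GB)
238 GB → tape 4 (remaining 162 GB)
111 GB → tape 4 (remaining 51 GB)
241 GB → tape 5 (remaining 159 GB)
72 GB → tape 5 (remaining 87 GB)
238 GB → tape 6 (remaining 162 GB)
112 GB → tape 6 (remaining 50 GB)
113 GB → tape 3 (remaining 35 GB)
70 GB → tape 1 (remaining 33 GB)
111 GB → tape 7 (remaining 289 GB)
250 GB → tape 7 (remaining 39 GB)
112 GB → tape 8 (remaining 288 GB)
56 GB → tape 8 (remaining 232 GB)
287 GB → tape 9 (remaining 113 GB)
Final tapes: [297,70] [206,58,38] [252,113] [238,111] [241,72] [238,112] [111,250] [112,56] [287].

9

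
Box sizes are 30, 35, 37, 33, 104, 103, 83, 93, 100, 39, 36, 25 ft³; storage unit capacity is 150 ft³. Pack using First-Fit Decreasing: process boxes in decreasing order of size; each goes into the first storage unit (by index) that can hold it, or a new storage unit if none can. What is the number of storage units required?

Sorted descending: 104, 103, 100, 93, 83, 39, 37, 36, 35, 33, 30, 25.
104 ft³ → storage unit 1 (remaining 46 ft³)
103 ft³ → storage unit 2 (remaining 47 ft³)
100 ft³ → storage unit 3 (remaining 50 ft³)
93 ft³ → storage unit 4 (remaining 57 ft³)
83 ft³ → storage unit 5 (remaining 67 ft³)
39 ft³ → storage unit 1 (remaining 7 ft³)
37 ft³ → storage unit 2 (remaining 10 ft³)
36 ft³ → storage unit 3 (remaining 14 ft³)
35 ft³ → storage unit 4 (remaining 22 ft³)
33 ft³ → storage unit 5 (remaining 34 ft³)
30 ft³ → storage unit 5 (remaining 4 ft³)
25 ft³ → storage unit 6 (remaining 125 ft³)
Final storage units: [104,39] [103,37] [100,36] [93,35] [83,33,30] [25].

6 storage units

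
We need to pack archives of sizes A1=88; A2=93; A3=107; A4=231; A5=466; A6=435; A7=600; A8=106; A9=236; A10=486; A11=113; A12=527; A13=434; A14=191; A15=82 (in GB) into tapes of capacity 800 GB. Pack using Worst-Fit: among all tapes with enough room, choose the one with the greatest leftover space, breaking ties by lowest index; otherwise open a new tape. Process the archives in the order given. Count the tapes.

Put A1 (88 GB) in tape 1; 712 GB remain.
Put A2 (93 GB) in tape 1; 619 GB remain.
Put A3 (107 GB) in tape 1; 512 GB remain.
Put A4 (231 GB) in tape 1; 281 GB remain.
Put A5 (466 GB) in tape 2; 334 GB remain.
Put A6 (435 GB) in tape 3; 365 GB remain.
Put A7 (600 GB) in tape 4; 200 GB remain.
Put A8 (106 GB) in tape 3; 259 GB remain.
Put A9 (236 GB) in tape 2; 98 GB remain.
Put A10 (486 GB) in tape 5; 314 GB remain.
Put A11 (113 GB) in tape 5; 201 GB remain.
Put A12 (527 GB) in tape 6; 273 GB remain.
Put A13 (434 GB) in tape 7; 366 GB remain.
Put A14 (191 GB) in tape 7; 175 GB remain.
Put A15 (82 GB) in tape 1; 199 GB remain.

7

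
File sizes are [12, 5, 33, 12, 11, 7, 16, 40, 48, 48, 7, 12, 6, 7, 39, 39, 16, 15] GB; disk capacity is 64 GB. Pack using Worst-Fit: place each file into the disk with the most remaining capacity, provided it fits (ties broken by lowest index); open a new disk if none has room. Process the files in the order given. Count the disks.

disk 1: place 12 GB, 52 GB left
disk 1: place 5 GB, 47 GB left
disk 1: place 33 GB, 14 GB left
disk 1: place 12 GB, 2 GB left
disk 2: place 11 GB, 53 GB left
disk 2: place 7 GB, 46 GB left
disk 2: place 16 GB, 30 GB left
disk 3: place 40 GB, 24 GB left
disk 4: place 48 GB, 16 GB left
disk 5: place 48 GB, 16 GB left
disk 2: place 7 GB, 23 GB left
disk 3: place 12 GB, 12 GB left
disk 2: place 6 GB, 17 GB left
disk 2: place 7 GB, 10 GB left
disk 6: place 39 GB, 25 GB left
disk 7: place 39 GB, 25 GB left
disk 6: place 16 GB, 9 GB left
disk 7: place 15 GB, 10 GB left
Final disks: [12,5,33,12] [11,7,16,7,6,7] [40,12] [48] [48] [39,16] [39,15].

7 disks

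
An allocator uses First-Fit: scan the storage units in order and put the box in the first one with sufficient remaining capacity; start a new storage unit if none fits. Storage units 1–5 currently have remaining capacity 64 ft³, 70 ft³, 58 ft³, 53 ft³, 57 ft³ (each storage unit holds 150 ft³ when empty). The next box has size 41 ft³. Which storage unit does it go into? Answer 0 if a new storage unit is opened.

Storage units with room: storage unit 1 (64 ft³), storage unit 2 (70 ft³), storage unit 3 (58 ft³), storage unit 4 (53 ft³), storage unit 5 (57 ft³).
The first with room is storage unit 1.

1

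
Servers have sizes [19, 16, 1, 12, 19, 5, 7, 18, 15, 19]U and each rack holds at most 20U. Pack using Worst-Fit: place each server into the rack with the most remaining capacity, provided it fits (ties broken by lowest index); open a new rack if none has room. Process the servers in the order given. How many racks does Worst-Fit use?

8 racks

rack 1: place 19U, 1U left
rack 2: place 16U, 4U left
rack 2: place 1U, 3U left
rack 3: place 12U, 8U left
rack 4: place 19U, 1U left
rack 3: place 5U, 3U left
rack 5: place 7U, 13U left
rack 6: place 18U, 2U left
rack 7: place 15U, 5U left
rack 8: place 19U, 1U left
Final racks: [19] [16,1] [12,5] [19] [7] [18] [15] [19].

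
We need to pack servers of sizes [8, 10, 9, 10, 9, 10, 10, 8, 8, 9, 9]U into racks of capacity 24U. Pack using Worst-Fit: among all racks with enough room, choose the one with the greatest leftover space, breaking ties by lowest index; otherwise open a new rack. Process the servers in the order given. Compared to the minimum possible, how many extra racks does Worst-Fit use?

Worst-Fit: [8,10] [9,10] [9,10] [10,8] [8,9] [9] → 6 racks.
Total size 100U; any packing needs at least ⌈100/24⌉ = 5 racks.
An optimal packing achieves that bound: [10,10] [10,10] [9,9] [9,9] [8,8,8] → 5 racks.
Excess: 6 − 5 = 1.

1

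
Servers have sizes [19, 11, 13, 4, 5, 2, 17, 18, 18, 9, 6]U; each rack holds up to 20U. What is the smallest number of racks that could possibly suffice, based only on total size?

7

Total size = 19 + 11 + 13 + 4 + 5 + 2 + 17 + 18 + 18 + 9 + 6 = 122U.
⌈122 / 20⌉ = 7.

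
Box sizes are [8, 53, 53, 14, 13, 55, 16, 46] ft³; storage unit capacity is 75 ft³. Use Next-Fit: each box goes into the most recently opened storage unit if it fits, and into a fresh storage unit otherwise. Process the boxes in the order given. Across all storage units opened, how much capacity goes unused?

42

storage unit 1: place 8 ft³, 67 ft³ left
storage unit 1: place 53 ft³, 14 ft³ left
storage unit 2: place 53 ft³, 22 ft³ left
storage unit 2: place 14 ft³, 8 ft³ left
storage unit 3: place 13 ft³, 62 ft³ left
storage unit 3: place 55 ft³, 7 ft³ left
storage unit 4: place 16 ft³, 59 ft³ left
storage unit 4: place 46 ft³, 13 ft³ left
4 storage units × 75 ft³ = 300 ft³; used 258 ft³; unused 42 ft³.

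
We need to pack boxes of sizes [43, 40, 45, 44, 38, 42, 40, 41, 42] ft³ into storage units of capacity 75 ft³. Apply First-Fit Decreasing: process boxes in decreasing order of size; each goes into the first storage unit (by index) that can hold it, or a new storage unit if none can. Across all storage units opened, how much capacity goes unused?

Sorted descending: 45, 44, 43, 42, 42, 41, 40, 40, 38.
Put 45 ft³ in storage unit 1; 30 ft³ remain.
Put 44 ft³ in storage unit 2; 31 ft³ remain.
Put 43 ft³ in storage unit 3; 32 ft³ remain.
Put 42 ft³ in storage unit 4; 33 ft³ remain.
Put 42 ft³ in storage unit 5; 33 ft³ remain.
Put 41 ft³ in storage unit 6; 34 ft³ remain.
Put 40 ft³ in storage unit 7; 35 ft³ remain.
Put 40 ft³ in storage unit 8; 35 ft³ remain.
Put 38 ft³ in storage unit 9; 37 ft³ remain.
9 storage units × 75 ft³ = 675 ft³; used 375 ft³; unused 300 ft³.

300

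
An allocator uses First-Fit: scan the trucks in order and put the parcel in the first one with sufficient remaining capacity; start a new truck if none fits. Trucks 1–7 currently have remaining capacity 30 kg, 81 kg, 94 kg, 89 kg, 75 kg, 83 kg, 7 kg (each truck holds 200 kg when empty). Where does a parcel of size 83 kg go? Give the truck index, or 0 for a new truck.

Trucks with room: truck 3 (94 kg), truck 4 (89 kg), truck 6 (83 kg).
The first with room is truck 3.

3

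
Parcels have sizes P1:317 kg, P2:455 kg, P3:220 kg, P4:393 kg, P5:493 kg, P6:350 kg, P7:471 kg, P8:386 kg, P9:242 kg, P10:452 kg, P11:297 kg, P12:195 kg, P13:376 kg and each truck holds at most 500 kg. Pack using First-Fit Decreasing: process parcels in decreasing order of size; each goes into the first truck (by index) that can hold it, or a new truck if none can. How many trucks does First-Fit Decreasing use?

Sorted descending: 493, 471, 455, 452, 393, 386, 376, 350, 317, 297, 242, 220, 195.
Put 493 kg in truck 1; 7 kg remain.
Put 471 kg in truck 2; 29 kg remain.
Put 455 kg in truck 3; 45 kg remain.
Put 452 kg in truck 4; 48 kg remain.
Put 393 kg in truck 5; 107 kg remain.
Put 386 kg in truck 6; 114 kg remain.
Put 376 kg in truck 7; 124 kg remain.
Put 350 kg in truck 8; 150 kg remain.
Put 317 kg in truck 9; 183 kg remain.
Put 297 kg in truck 10; 203 kg remain.
Put 242 kg in truck 11; 258 kg remain.
Put 220 kg in truck 11; 38 kg remain.
Put 195 kg in truck 10; 8 kg remain.

11 trucks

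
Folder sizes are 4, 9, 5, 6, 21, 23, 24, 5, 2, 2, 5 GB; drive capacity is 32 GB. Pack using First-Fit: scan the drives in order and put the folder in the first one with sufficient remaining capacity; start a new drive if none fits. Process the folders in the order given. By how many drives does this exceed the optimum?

First-Fit: [4,9,5,6,5,2] [21,2,5] [23] [24] → 4 drives.
Total size 106 GB; any packing needs at least ⌈106/32⌉ = 4 drives.
So 4 is already optimal.

0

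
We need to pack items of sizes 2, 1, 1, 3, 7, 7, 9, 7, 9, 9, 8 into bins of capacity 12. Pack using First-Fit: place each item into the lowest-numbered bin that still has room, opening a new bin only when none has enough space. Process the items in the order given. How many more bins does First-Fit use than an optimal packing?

First-Fit: [2,1,1,3] [7] [7] [9] [7] [9] [9] [8] → 8 bins.
7 items exceed 6 (half the capacity), and no two of those can share a bin, so at least 7 bins are needed.
An optimal packing achieves that bound: [9,3] [9,2,1] [9,1] [8] [7] [7] [7] → 7 bins.
Excess: 8 − 7 = 1.

1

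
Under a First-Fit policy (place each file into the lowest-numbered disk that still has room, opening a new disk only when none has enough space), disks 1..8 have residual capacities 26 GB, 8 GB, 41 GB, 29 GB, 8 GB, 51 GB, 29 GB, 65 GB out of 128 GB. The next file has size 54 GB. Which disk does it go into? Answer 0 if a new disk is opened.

8

Disks with room: disk 8 (65 GB).
The first with room is disk 8.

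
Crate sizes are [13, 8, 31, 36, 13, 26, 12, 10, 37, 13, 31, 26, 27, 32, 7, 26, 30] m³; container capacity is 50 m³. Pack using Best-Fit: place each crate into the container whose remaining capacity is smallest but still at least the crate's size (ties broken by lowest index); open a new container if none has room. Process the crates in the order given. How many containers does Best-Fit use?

Put 13 m³ in container 1; 37 m³ remain.
Put 8 m³ in container 1; 29 m³ remain.
Put 31 m³ in container 2; 19 m³ remain.
Put 36 m³ in container 3; 14 m³ remain.
Put 13 m³ in container 3; 1 m³ remain.
Put 26 m³ in container 1; 3 m³ remain.
Put 12 m³ in container 2; 7 m³ remain.
Put 10 m³ in container 4; 40 m³ remain.
Put 37 m³ in container 4; 3 m³ remain.
Put 13 m³ in container 5; 37 m³ remain.
Put 31 m³ in container 5; 6 m³ remain.
Put 26 m³ in container 6; 24 m³ remain.
Put 27 m³ in container 7; 23 m³ remain.
Put 32 m³ in container 8; 18 m³ remain.
Put 7 m³ in container 2; 0 m³ remain.
Put 26 m³ in container 9; 24 m³ remain.
Put 30 m³ in container 10; 20 m³ remain.
Final containers: [13,8,26] [31,12,7] [36,13] [10,37] [13,31] [26] [27] [32] [26] [30].

10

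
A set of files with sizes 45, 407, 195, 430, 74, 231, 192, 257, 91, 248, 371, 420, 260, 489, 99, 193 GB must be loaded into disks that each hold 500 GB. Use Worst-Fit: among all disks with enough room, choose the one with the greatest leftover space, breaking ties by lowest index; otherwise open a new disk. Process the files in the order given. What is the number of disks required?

Put 45 GB in disk 1; 455 GB remain.
Put 407 GB in disk 1; 48 GB remain.
Put 195 GB in disk 2; 305 GB remain.
Put 430 GB in disk 3; 70 GB remain.
Put 74 GB in disk 2; 231 GB remain.
Put 231 GB in disk 2; 0 GB remain.
Put 192 GB in disk 4; 308 GB remain.
Put 257 GB in disk 4; 51 GB remain.
Put 91 GB in disk 5; 409 GB remain.
Put 248 GB in disk 5; 161 GB remain.
Put 371 GB in disk 6; 129 GB remain.
Put 420 GB in disk 7; 80 GB remain.
Put 260 GB in disk 8; 240 GB remain.
Put 489 GB in disk 9; 11 GB remain.
Put 99 GB in disk 8; 141 GB remain.
Put 193 GB in disk 10; 307 GB remain.

10 disks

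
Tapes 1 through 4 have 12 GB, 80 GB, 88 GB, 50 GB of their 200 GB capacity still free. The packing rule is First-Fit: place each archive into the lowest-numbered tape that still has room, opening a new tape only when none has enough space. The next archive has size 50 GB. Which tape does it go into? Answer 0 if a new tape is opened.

Tapes with room: tape 2 (80 GB), tape 3 (88 GB), tape 4 (50 GB).
The first with room is tape 2.

2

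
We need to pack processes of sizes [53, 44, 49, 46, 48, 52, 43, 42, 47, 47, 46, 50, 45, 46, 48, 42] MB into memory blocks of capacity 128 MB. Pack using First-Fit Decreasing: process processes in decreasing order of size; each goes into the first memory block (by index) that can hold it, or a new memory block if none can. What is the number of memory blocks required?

Sorted descending: 53, 52, 50, 49, 48, 48, 47, 47, 46, 46, 46, 45, 44, 43, 42, 42.
Put 53 MB in memory block 1; 75 MB remain.
Put 52 MB in memory block 1; 23 MB remain.
Put 50 MB in memory block 2; 78 MB remain.
Put 49 MB in memory block 2; 29 MB remain.
Put 48 MB in memory block 3; 80 MB remain.
Put 48 MB in memory block 3; 32 MB remain.
Put 47 MB in memory block 4; 81 MB remain.
Put 47 MB in memory block 4; 34 MB remain.
Put 46 MB in memory block 5; 82 MB remain.
Put 46 MB in memory block 5; 36 MB remain.
Put 46 MB in memory block 6; 82 MB remain.
Put 45 MB in memory block 6; 37 MB remain.
Put 44 MB in memory block 7; 84 MB remain.
Put 43 MB in memory block 7; 41 MB remain.
Put 42 MB in memory block 8; 86 MB remain.
Put 42 MB in memory block 8; 44 MB remain.

8 memory blocks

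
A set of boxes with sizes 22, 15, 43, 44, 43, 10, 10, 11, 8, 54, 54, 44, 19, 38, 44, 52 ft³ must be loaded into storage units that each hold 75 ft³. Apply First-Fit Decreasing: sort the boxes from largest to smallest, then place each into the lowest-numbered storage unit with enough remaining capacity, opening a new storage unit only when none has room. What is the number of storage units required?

Sorted descending: 54, 54, 52, 44, 44, 44, 43, 43, 38, 22, 19, 15, 11, 10, 10, 8.
Put 54 ft³ in storage unit 1; 21 ft³ remain.
Put 54 ft³ in storage unit 2; 21 ft³ remain.
Put 52 ft³ in storage unit 3; 23 ft³ remain.
Put 44 ft³ in storage unit 4; 31 ft³ remain.
Put 44 ft³ in storage unit 5; 31 ft³ remain.
Put 44 ft³ in storage unit 6; 31 ft³ remain.
Put 43 ft³ in storage unit 7; 32 ft³ remain.
Put 43 ft³ in storage unit 8; 32 ft³ remain.
Put 38 ft³ in storage unit 9; 37 ft³ remain.
Put 22 ft³ in storage unit 3; 1 ft³ remain.
Put 19 ft³ in storage unit 1; 2 ft³ remain.
Put 15 ft³ in storage unit 2; 6 ft³ remain.
Put 11 ft³ in storage unit 4; 20 ft³ remain.
Put 10 ft³ in storage unit 4; 10 ft³ remain.
Put 10 ft³ in storage unit 4; 0 ft³ remain.
Put 8 ft³ in storage unit 5; 23 ft³ remain.

9 storage units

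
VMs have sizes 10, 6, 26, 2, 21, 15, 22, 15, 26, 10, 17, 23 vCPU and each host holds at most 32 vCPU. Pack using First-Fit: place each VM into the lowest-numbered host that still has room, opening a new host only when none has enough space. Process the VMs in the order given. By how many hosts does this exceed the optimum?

First-Fit: [10,6,2,10] [26] [21] [15,15] [22] [26] [17] [23] → 8 hosts.
Total size 193 vCPU; any packing needs at least ⌈193/32⌉ = 7 hosts.
An optimal packing achieves that bound: [26,6] [26,2] [23] [22,10] [21,10] [17,15] [15] → 7 hosts.
Excess: 8 − 7 = 1.

1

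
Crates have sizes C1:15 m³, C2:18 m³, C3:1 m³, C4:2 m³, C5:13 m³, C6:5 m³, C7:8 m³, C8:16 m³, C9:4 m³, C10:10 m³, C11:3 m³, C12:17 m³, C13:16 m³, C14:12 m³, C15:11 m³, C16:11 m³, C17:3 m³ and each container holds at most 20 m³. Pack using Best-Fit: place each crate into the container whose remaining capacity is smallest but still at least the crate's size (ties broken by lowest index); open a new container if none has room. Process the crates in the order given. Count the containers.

10 containers

Put C1 (15 m³) in container 1; 5 m³ remain.
Put C2 (18 m³) in container 2; 2 m³ remain.
Put C3 (1 m³) in container 2; 1 m³ remain.
Put C4 (2 m³) in container 1; 3 m³ remain.
Put C5 (13 m³) in container 3; 7 m³ remain.
Put C6 (5 m³) in container 3; 2 m³ remain.
Put C7 (8 m³) in container 4; 12 m³ remain.
Put C8 (16 m³) in container 5; 4 m³ remain.
Put C9 (4 m³) in container 5; 0 m³ remain.
Put C10 (10 m³) in container 4; 2 m³ remain.
Put C11 (3 m³) in container 1; 0 m³ remain.
Put C12 (17 m³) in container 6; 3 m³ remain.
Put C13 (16 m³) in container 7; 4 m³ remain.
Put C14 (12 m³) in container 8; 8 m³ remain.
Put C15 (11 m³) in container 9; 9 m³ remain.
Put C16 (11 m³) in container 10; 9 m³ remain.
Put C17 (3 m³) in container 6; 0 m³ remain.
Final containers: [15,2,3] [18,1] [13,5] [8,10] [16,4] [17,3] [16] [12] [11] [11].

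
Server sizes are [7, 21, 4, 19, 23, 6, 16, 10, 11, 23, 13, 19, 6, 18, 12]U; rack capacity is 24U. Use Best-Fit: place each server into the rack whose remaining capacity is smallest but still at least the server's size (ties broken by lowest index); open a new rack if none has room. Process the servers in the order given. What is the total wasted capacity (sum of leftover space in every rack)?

56

Put 7U in rack 1; 17U remain.
Put 21U in rack 2; 3U remain.
Put 4U in rack 1; 13U remain.
Put 19U in rack 3; 5U remain.
Put 23U in rack 4; 1U remain.
Put 6U in rack 1; 7U remain.
Put 16U in rack 5; 8U remain.
Put 10U in rack 6; 14U remain.
Put 11U in rack 6; 3U remain.
Put 23U in rack 7; 1U remain.
Put 13U in rack 8; 11U remain.
Put 19U in rack 9; 5U remain.
Put 6U in rack 1; 1U remain.
Put 18U in rack 10; 6U remain.
Put 12U in rack 11; 12U remain.
11 racks × 24U = 264U; used 208U; unused 56U.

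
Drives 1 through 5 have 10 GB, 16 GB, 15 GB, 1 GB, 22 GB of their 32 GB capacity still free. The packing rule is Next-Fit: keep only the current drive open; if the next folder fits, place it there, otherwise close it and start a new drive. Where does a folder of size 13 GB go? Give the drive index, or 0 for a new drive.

Next-Fit only looks at drive 5, which has 22 GB free.
13 GB fits there.

5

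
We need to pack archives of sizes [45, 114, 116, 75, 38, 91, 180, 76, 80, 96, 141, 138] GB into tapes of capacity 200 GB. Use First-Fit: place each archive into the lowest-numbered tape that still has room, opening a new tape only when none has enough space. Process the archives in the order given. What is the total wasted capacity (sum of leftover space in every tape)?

Put 45 GB in tape 1; 155 GB remain.
Put 114 GB in tape 1; 41 GB remain.
Put 116 GB in tape 2; 84 GB remain.
Put 75 GB in tape 2; 9 GB remain.
Put 38 GB in tape 1; 3 GB remain.
Put 91 GB in tape 3; 109 GB remain.
Put 180 GB in tape 4; 20 GB remain.
Put 76 GB in tape 3; 33 GB remain.
Put 80 GB in tape 5; 120 GB remain.
Put 96 GB in tape 5; 24 GB remain.
Put 141 GB in tape 6; 59 GB remain.
Put 138 GB in tape 7; 62 GB remain.
7 tapes × 200 GB = 1400 GB; used 1190 GB; unused 210 GB.

210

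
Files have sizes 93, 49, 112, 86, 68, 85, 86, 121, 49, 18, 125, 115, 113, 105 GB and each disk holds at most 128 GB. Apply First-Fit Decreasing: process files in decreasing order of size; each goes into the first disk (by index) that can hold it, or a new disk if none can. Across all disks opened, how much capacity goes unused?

311

Sorted descending: 125, 121, 115, 113, 112, 105, 93, 86, 86, 85, 68, 49, 49, 18.
125 GB → disk 1 (remaining 3 GB)
121 GB → disk 2 (remaining 7 GB)
115 GB → disk 3 (remaining 13 GB)
113 GB → disk 4 (remaining 15 GB)
112 GB → disk 5 (remaining 16 GB)
105 GB → disk 6 (remaining 23 GB)
93 GB → disk 7 (remaining 35 GB)
86 GB → disk 8 (remaining 42 GB)
86 GB → disk 9 (remaining 42 GB)
85 GB → disk 10 (remaining 43 GB)
68 GB → disk 11 (remaining 60 GB)
49 GB → disk 11 (remaining 11 GB)
49 GB → disk 12 (remaining 79 GB)
18 GB → disk 6 (remaining 5 GB)
12 disks × 128 GB = 1536 GB; used 1225 GB; unused 311 GB.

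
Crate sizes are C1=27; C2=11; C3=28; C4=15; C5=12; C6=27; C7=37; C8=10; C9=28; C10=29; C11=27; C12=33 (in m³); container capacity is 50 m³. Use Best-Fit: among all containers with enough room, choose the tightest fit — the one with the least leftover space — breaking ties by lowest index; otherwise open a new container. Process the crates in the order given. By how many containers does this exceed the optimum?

Best-Fit: [27,11,12] [28,15] [27] [37,10] [28] [29] [27] [33] → 8 containers.
8 crates exceed 25 m³ (half the capacity), and no two of those can share a container, so at least 8 containers are needed.
So 8 is already optimal.

0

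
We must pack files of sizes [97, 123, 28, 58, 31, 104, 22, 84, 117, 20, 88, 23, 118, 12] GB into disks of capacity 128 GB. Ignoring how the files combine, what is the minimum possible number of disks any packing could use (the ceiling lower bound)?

8

Total size = 97 + 123 + 28 + 58 + 31 + 104 + 22 + 84 + 117 + 20 + 88 + 23 + 118 + 12 = 925 GB.
⌈925 / 128⌉ = 8.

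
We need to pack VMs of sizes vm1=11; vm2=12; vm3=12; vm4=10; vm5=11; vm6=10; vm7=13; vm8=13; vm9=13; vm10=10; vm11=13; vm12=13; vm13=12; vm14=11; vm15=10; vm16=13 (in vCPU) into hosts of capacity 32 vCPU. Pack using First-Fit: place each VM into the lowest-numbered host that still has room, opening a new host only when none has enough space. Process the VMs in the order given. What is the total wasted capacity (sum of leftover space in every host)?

host 1: place vm1 (11 vCPU), 21 vCPU left
host 1: place vm2 (12 vCPU), 9 vCPU left
host 2: place vm3 (12 vCPU), 20 vCPU left
host 2: place vm4 (10 vCPU), 10 vCPU left
host 3: place vm5 (11 vCPU), 21 vCPU left
host 2: place vm6 (10 vCPU), 0 vCPU left
host 3: place vm7 (13 vCPU), 8 vCPU left
host 4: place vm8 (13 vCPU), 19 vCPU left
host 4: place vm9 (13 vCPU), 6 vCPU left
host 5: place vm10 (10 vCPU), 22 vCPU left
host 5: place vm11 (13 vCPU), 9 vCPU left
host 6: place vm12 (13 vCPU), 19 vCPU left
host 6: place vm13 (12 vCPU), 7 vCPU left
host 7: place vm14 (11 vCPU), 21 vCPU left
host 7: place vm15 (10 vCPU), 11 vCPU left
host 8: place vm16 (13 vCPU), 19 vCPU left
8 hosts × 32 vCPU = 256 vCPU; used 187 vCPU; unused 69 vCPU.

69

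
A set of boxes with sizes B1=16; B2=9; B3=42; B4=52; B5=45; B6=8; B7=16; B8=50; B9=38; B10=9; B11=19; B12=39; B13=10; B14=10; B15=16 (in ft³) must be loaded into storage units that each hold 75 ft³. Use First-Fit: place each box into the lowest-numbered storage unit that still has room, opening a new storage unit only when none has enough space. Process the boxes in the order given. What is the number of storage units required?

B1 (16 ft³) → storage unit 1 (remaining 59 ft³)
B2 (9 ft³) → storage unit 1 (remaining 50 ft³)
B3 (42 ft³) → storage unit 1 (remaining 8 ft³)
B4 (52 ft³) → storage unit 2 (remaining 23 ft³)
B5 (45 ft³) → storage unit 3 (remaining 30 ft³)
B6 (8 ft³) → storage unit 1 (remaining 0 ft³)
B7 (16 ft³) → storage unit 2 (remaining 7 ft³)
B8 (50 ft³) → storage unit 4 (remaining 25 ft³)
B9 (38 ft³) → storage unit 5 (remaining 37 ft³)
B10 (9 ft³) → storage unit 3 (remaining 21 ft³)
B11 (19 ft³) → storage unit 3 (remaining 2 ft³)
B12 (39 ft³) → storage unit 6 (remaining 36 ft³)
B13 (10 ft³) → storage unit 4 (remaining 15 ft³)
B14 (10 ft³) → storage unit 4 (remaining 5 ft³)
B15 (16 ft³) → storage unit 5 (remaining 21 ft³)

6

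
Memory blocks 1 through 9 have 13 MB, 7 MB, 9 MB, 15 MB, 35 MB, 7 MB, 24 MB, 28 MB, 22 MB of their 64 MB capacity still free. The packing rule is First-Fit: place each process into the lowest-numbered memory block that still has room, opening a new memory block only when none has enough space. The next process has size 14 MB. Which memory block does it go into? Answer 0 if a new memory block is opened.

4

Memory blocks with room: memory block 4 (15 MB), memory block 5 (35 MB), memory block 7 (24 MB), memory block 8 (28 MB), memory block 9 (22 MB).
The first with room is memory block 4.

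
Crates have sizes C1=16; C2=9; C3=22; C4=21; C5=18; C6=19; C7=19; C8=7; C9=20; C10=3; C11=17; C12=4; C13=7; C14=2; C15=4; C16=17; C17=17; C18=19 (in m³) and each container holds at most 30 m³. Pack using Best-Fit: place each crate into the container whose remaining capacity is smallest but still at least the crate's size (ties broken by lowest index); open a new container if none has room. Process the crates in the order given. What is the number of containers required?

11

Put C1 (16 m³) in container 1; 14 m³ remain.
Put C2 (9 m³) in container 1; 5 m³ remain.
Put C3 (22 m³) in container 2; 8 m³ remain.
Put C4 (21 m³) in container 3; 9 m³ remain.
Put C5 (18 m³) in container 4; 12 m³ remain.
Put C6 (19 m³) in container 5; 11 m³ remain.
Put C7 (19 m³) in container 6; 11 m³ remain.
Put C8 (7 m³) in container 2; 1 m³ remain.
Put C9 (20 m³) in container 7; 10 m³ remain.
Put C10 (3 m³) in container 1; 2 m³ remain.
Put C11 (17 m³) in container 8; 13 m³ remain.
Put C12 (4 m³) in container 3; 5 m³ remain.
Put C13 (7 m³) in container 7; 3 m³ remain.
Put C14 (2 m³) in container 1; 0 m³ remain.
Put C15 (4 m³) in container 3; 1 m³ remain.
Put C16 (17 m³) in container 9; 13 m³ remain.
Put C17 (17 m³) in container 10; 13 m³ remain.
Put C18 (19 m³) in container 11; 11 m³ remain.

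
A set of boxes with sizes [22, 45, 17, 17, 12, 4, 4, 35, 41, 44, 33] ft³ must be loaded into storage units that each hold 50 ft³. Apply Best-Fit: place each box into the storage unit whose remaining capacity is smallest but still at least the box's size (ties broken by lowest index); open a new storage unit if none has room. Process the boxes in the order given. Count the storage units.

22 ft³ → storage unit 1 (remaining 28 ft³)
45 ft³ → storage unit 2 (remaining 5 ft³)
17 ft³ → storage unit 1 (remaining 11 ft³)
17 ft³ → storage unit 3 (remaining 33 ft³)
12 ft³ → storage unit 3 (remaining 21 ft³)
4 ft³ → storage unit 2 (remaining 1 ft³)
4 ft³ → storage unit 1 (remaining 7 ft³)
35 ft³ → storage unit 4 (remaining 15 ft³)
41 ft³ → storage unit 5 (remaining 9 ft³)
44 ft³ → storage unit 6 (remaining 6 ft³)
33 ft³ → storage unit 7 (remaining 17 ft³)
Final storage units: [22,17,4] [45,4] [17,12] [35] [41] [44] [33].

7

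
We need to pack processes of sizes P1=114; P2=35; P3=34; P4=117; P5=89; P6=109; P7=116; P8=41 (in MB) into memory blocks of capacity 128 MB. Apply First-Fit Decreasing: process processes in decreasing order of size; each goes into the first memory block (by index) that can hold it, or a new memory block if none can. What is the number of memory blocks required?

Sorted descending: 117, 116, 114, 109, 89, 41, 35, 34.
Put 117 MB in memory block 1; 11 MB remain.
Put 116 MB in memory block 2; 12 MB remain.
Put 114 MB in memory block 3; 14 MB remain.
Put 109 MB in memory block 4; 19 MB remain.
Put 89 MB in memory block 5; 39 MB remain.
Put 41 MB in memory block 6; 87 MB remain.
Put 35 MB in memory block 5; 4 MB remain.
Put 34 MB in memory block 6; 53 MB remain.
Final memory blocks: [117] [116] [114] [109] [89,35] [41,34].

6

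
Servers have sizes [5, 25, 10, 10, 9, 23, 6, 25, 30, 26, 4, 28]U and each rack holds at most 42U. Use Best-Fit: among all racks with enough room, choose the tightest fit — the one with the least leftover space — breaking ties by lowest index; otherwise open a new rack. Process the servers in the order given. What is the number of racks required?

6 racks

Put 5U in rack 1; 37U remain.
Put 25U in rack 1; 12U remain.
Put 10U in rack 1; 2U remain.
Put 10U in rack 2; 32U remain.
Put 9U in rack 2; 23U remain.
Put 23U in rack 2; 0U remain.
Put 6U in rack 3; 36U remain.
Put 25U in rack 3; 11U remain.
Put 30U in rack 4; 12U remain.
Put 26U in rack 5; 16U remain.
Put 4U in rack 3; 7U remain.
Put 28U in rack 6; 14U remain.
Final racks: [5,25,10] [10,9,23] [6,25,4] [30] [26] [28].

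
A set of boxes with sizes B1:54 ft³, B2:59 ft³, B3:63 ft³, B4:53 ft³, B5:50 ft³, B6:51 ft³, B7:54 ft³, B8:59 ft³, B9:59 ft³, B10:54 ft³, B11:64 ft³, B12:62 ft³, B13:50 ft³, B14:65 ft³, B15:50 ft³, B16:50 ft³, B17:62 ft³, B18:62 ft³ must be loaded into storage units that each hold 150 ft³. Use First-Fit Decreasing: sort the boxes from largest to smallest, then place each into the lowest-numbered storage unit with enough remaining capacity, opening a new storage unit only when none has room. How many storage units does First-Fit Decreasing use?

9

Sorted descending: 65, 64, 63, 62, 62, 62, 59, 59, 59, 54, 54, 54, 53, 51, 50, 50, 50, 50.
Put 65 ft³ in storage unit 1; 85 ft³ remain.
Put 64 ft³ in storage unit 1; 21 ft³ remain.
Put 63 ft³ in storage unit 2; 87 ft³ remain.
Put 62 ft³ in storage unit 2; 25 ft³ remain.
Put 62 ft³ in storage unit 3; 88 ft³ remain.
Put 62 ft³ in storage unit 3; 26 ft³ remain.
Put 59 ft³ in storage unit 4; 91 ft³ remain.
Put 59 ft³ in storage unit 4; 32 ft³ remain.
Put 59 ft³ in storage unit 5; 91 ft³ remain.
Put 54 ft³ in storage unit 5; 37 ft³ remain.
Put 54 ft³ in storage unit 6; 96 ft³ remain.
Put 54 ft³ in storage unit 6; 42 ft³ remain.
Put 53 ft³ in storage unit 7; 97 ft³ remain.
Put 51 ft³ in storage unit 7; 46 ft³ remain.
Put 50 ft³ in storage unit 8; 100 ft³ remain.
Put 50 ft³ in storage unit 8; 50 ft³ remain.
Put 50 ft³ in storage unit 8; 0 ft³ remain.
Put 50 ft³ in storage unit 9; 100 ft³ remain.
Final storage units: [65,64] [63,62] [62,62] [59,59] [59,54] [54,54] [53,51] [50,50,50] [50].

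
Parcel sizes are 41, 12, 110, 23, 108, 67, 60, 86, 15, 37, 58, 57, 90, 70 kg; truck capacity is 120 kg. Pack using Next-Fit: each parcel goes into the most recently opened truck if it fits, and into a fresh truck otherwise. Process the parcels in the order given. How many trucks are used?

truck 1: place 41 kg, 79 kg left
truck 1: place 12 kg, 67 kg left
truck 2: place 110 kg, 10 kg left
truck 3: place 23 kg, 97 kg left
truck 4: place 108 kg, 12 kg left
truck 5: place 67 kg, 53 kg left
truck 6: place 60 kg, 60 kg left
truck 7: place 86 kg, 34 kg left
truck 7: place 15 kg, 19 kg left
truck 8: place 37 kg, 83 kg left
truck 8: place 58 kg, 25 kg left
truck 9: place 57 kg, 63 kg left
truck 10: place 90 kg, 30 kg left
truck 11: place 70 kg, 50 kg left
Final trucks: [41,12] [110] [23] [108] [67] [60] [86,15] [37,58] [57] [90] [70].

11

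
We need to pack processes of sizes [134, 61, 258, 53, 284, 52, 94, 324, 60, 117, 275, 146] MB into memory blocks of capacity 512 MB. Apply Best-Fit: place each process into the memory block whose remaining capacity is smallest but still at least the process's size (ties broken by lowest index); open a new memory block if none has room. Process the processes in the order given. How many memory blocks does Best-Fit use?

memory block 1: place 134 MB, 378 MB left
memory block 1: place 61 MB, 317 MB left
memory block 1: place 258 MB, 59 MB left
memory block 1: place 53 MB, 6 MB left
memory block 2: place 284 MB, 228 MB left
memory block 2: place 52 MB, 176 MB left
memory block 2: place 94 MB, 82 MB left
memory block 3: place 324 MB, 188 MB left
memory block 2: place 60 MB, 22 MB left
memory block 3: place 117 MB, 71 MB left
memory block 4: place 275 MB, 237 MB left
memory block 4: place 146 MB, 91 MB left
Final memory blocks: [134,61,258,53] [284,52,94,60] [324,117] [275,146].

4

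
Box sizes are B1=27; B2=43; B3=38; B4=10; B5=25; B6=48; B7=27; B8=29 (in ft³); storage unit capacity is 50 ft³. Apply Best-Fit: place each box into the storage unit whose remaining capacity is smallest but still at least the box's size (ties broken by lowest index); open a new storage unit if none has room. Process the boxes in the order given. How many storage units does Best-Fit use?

7

storage unit 1: place B1 (27 ft³), 23 ft³ left
storage unit 2: place B2 (43 ft³), 7 ft³ left
storage unit 3: place B3 (38 ft³), 12 ft³ left
storage unit 3: place B4 (10 ft³), 2 ft³ left
storage unit 4: place B5 (25 ft³), 25 ft³ left
storage unit 5: place B6 (48 ft³), 2 ft³ left
storage unit 6: place B7 (27 ft³), 23 ft³ left
storage unit 7: place B8 (29 ft³), 21 ft³ left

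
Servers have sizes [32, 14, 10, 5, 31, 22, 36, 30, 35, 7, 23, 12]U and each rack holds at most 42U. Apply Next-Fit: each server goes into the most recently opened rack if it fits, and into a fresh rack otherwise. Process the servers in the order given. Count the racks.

8

32U → rack 1 (remaining 10U)
14U → rack 2 (remaining 28U)
10U → rack 2 (remaining 18U)
5U → rack 2 (remaining 13U)
31U → rack 3 (remaining 11U)
22U → rack 4 (remaining 20U)
36U → rack 5 (remaining 6U)
30U → rack 6 (remaining 12U)
35U → rack 7 (remaining 7U)
7U → rack 7 (remaining 0U)
23U → rack 8 (remaining 19U)
12U → rack 8 (remaining 7U)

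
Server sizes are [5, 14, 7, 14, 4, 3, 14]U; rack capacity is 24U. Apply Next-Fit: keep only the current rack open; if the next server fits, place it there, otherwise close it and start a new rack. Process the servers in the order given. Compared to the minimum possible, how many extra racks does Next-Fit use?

Next-Fit: [5,14] [7,14] [4,3,14] → 3 racks.
Total size 61U; any packing needs at least ⌈61/24⌉ = 3 racks.
So 3 is already optimal.

0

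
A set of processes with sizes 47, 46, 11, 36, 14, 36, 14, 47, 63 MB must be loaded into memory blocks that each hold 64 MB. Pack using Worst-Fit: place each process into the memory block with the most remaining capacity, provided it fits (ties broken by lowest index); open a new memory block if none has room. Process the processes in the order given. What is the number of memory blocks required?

Put 47 MB in memory block 1; 17 MB remain.
Put 46 MB in memory block 2; 18 MB remain.
Put 11 MB in memory block 2; 7 MB remain.
Put 36 MB in memory block 3; 28 MB remain.
Put 14 MB in memory block 3; 14 MB remain.
Put 36 MB in memory block 4; 28 MB remain.
Put 14 MB in memory block 4; 14 MB remain.
Put 47 MB in memory block 5; 17 MB remain.
Put 63 MB in memory block 6; 1 MB remain.

6 memory blocks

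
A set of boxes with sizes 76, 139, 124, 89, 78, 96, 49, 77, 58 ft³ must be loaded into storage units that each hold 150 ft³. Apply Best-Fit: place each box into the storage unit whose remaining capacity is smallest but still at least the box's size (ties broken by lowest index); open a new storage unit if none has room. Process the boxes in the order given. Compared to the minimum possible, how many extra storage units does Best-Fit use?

Best-Fit: [76] [139] [124] [89,58] [78] [96,49] [77] → 7 storage units.
7 boxes exceed 75 ft³ (half the capacity), and no two of those can share a storage unit, so at least 7 storage units are needed.
So 7 is already optimal.

0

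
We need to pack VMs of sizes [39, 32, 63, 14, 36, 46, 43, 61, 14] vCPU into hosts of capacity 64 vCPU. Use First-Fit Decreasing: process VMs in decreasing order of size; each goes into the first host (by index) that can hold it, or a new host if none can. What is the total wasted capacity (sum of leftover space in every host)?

100

Sorted descending: 63, 61, 46, 43, 39, 36, 32, 14, 14.
63 vCPU → host 1 (remaining 1 vCPU)
61 vCPU → host 2 (remaining 3 vCPU)
46 vCPU → host 3 (remaining 18 vCPU)
43 vCPU → host 4 (remaining 21 vCPU)
39 vCPU → host 5 (remaining 25 vCPU)
36 vCPU → host 6 (remaining 28 vCPU)
32 vCPU → host 7 (remaining 32 vCPU)
14 vCPU → host 3 (remaining 4 vCPU)
14 vCPU → host 4 (remaining 7 vCPU)
7 hosts × 64 vCPU = 448 vCPU; used 348 vCPU; unused 100 vCPU.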